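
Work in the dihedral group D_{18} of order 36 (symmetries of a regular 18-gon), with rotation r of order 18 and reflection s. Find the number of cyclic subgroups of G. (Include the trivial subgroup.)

24

A cyclic subgroup of order d is generated by each of its φ(d) elements of order d, so the cyclic subgroups of order d number (#elements of order d)/φ(d).
Cyclic subgroups by order — order 1: 1; order 2: 19; order 3: 1; order 6: 1; order 9: 1; order 18: 1.
Total: 24.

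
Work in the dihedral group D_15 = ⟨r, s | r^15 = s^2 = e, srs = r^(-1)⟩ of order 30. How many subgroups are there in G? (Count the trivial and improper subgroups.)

28

|G| = 30, so by Lagrange every subgroup order divides 30. Divisors: 1, 2, 3, 5, 6, 10, 15, 30.
Subgroups by order — order 1: 1; order 2: 15; order 3: 1; order 5: 1; order 6: 5; order 10: 3; order 15: 1; order 30: 1.
Total: 1 + 15 + 1 + 1 + 5 + 3 + 1 + 1 = 28.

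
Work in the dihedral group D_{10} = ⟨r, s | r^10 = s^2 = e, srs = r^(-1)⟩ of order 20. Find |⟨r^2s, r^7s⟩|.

4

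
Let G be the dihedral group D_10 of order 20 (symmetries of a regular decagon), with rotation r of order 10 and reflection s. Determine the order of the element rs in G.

2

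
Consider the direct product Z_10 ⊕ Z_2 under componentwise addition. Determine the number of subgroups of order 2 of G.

3

|G| = 20 and 2 | 20, so subgroups of order 2 are possible by Lagrange.
The subgroups of order 2 are: {(0,0), (0,1)}; {(0,0), (5,0)}; {(0,0), (5,1)}.
So G has 3 subgroups of order 2.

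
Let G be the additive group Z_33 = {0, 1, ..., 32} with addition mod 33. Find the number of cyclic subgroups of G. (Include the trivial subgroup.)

4

Group the elements of G by the cyclic subgroup they generate; each cyclic subgroup of order d accounts for φ(d) elements.
Cyclic subgroups by order — order 1: 1; order 3: 1; order 11: 1; order 33: 1.
Total: 4.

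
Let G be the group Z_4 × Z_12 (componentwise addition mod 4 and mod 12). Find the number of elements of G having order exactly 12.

24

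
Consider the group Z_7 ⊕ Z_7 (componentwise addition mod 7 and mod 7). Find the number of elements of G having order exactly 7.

48

An element (a,b) has order lcm(ord(a), ord(b)); count pairs with lcm equal to 7.
Enumerating gives 48 such elements.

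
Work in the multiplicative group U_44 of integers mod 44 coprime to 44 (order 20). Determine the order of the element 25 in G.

5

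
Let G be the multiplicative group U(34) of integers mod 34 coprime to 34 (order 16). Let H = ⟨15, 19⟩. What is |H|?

|⟨15⟩| = 8 and |⟨19⟩| = 8, so |H| is a multiple of lcm(8, 8) = 8 and divides |G| = 16.
Closing under the operation: H = {1, 9, 13, 15, 19, 21, 25, 33}, so |H| = 8.

8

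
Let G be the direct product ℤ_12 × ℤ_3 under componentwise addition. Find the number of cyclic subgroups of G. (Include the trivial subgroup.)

15

Group the elements of G by the cyclic subgroup they generate; each cyclic subgroup of order d accounts for φ(d) elements.
Cyclic subgroups by order — order 1: 1; order 2: 1; order 3: 4; order 4: 1; order 6: 4; order 12: 4.
Total: 15.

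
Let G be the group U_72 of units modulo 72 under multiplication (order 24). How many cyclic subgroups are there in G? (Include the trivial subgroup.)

16

Each element a generates a cyclic subgroup ⟨a⟩; distinct elements may generate the same one (a cyclic group of order d has φ(d) generators).
Cyclic subgroups by order — order 1: 1; order 2: 7; order 3: 1; order 6: 7.
Total: 16.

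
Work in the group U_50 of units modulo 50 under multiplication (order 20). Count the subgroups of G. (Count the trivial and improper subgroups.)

6

|G| = 20, so by Lagrange every subgroup order divides 20. Divisors: 1, 2, 4, 5, 10, 20.
Subgroups by order — order 1: 1; order 2: 1; order 4: 1; order 5: 1; order 10: 1; order 20: 1.
Total: 1 + 1 + 1 + 1 + 1 + 1 = 6.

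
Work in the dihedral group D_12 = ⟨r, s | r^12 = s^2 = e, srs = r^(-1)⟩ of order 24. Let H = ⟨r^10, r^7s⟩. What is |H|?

|⟨r^10⟩| = 6 and |⟨r^7s⟩| = 2, so |H| is a multiple of lcm(6, 2) = 6 and divides |G| = 24.
Closing under the operation: H = {e, r^2, r^4, r^6, r^8, r^10, rs, r^3s, r^5s, r^7s, r^9s, r^11s}, so |H| = 12.

12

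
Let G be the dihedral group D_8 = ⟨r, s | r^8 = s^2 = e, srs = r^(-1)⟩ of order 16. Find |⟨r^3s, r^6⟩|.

8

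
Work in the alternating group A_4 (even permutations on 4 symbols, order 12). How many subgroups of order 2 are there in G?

3

|G| = 12 and 2 | 12, so subgroups of order 2 are possible by Lagrange.
The subgroups of order 2 are: {e, (1 2)(3 4)}; {e, (1 3)(2 4)}; {e, (1 4)(2 3)}.
So G has 3 subgroups of order 2.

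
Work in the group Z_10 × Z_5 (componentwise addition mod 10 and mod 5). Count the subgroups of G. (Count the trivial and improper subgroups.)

|G| = 50, so by Lagrange every subgroup order divides 50. Divisors: 1, 2, 5, 10, 25, 50.
Subgroups by order — order 1: 1; order 2: 1; order 5: 6; order 10: 6; order 25: 1; order 50: 1.
Total: 1 + 1 + 6 + 6 + 1 + 1 = 16.

16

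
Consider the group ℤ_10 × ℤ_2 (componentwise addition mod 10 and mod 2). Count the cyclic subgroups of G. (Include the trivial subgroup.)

8

Each element a generates a cyclic subgroup ⟨a⟩; distinct elements may generate the same one (a cyclic group of order d has φ(d) generators).
Cyclic subgroups by order — order 1: 1; order 2: 3; order 5: 1; order 10: 3.
Total: 8.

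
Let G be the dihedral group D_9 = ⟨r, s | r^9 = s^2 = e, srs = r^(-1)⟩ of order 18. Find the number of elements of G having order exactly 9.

The elements of order 9 are: r, r^2, r^4, r^5, r^7, r^8.
That's 6.

6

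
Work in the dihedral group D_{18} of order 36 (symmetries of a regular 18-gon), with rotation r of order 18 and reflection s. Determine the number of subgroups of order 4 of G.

9

|G| = 36 and 4 | 36, so subgroups of order 4 are possible by Lagrange.
The subgroups of order 4 are: {e, r^9, rs, r^10s}; {e, r^9, r^2s, r^11s}; {e, r^9, r^3s, r^12s}; {e, r^9, r^4s, r^13s}; … (9 in all).
So G has 9 subgroups of order 4.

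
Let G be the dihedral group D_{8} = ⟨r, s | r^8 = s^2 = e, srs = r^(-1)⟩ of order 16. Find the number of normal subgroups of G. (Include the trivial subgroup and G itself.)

7

G has 19 subgroups. Checking conjugation-invariance by order — order 1: 1/1 normal; order 2: 1/9 normal; order 4: 1/5 normal; order 8: 3/3 normal; order 16: 1/1 normal.
Total normal subgroups: 7.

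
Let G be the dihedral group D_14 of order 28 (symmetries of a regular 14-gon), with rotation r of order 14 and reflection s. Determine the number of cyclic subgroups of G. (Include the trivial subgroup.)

18

Each element a generates a cyclic subgroup ⟨a⟩; distinct elements may generate the same one (a cyclic group of order d has φ(d) generators).
Cyclic subgroups by order — order 1: 1; order 2: 15; order 7: 1; order 14: 1.
Total: 18.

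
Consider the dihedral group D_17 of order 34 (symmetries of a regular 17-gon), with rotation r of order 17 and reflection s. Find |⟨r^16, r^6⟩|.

17

|⟨r^16⟩| = 17 and |⟨r^6⟩| = 17, so |H| is a multiple of lcm(17, 17) = 17 and divides |G| = 34.
Closing under the operation: H = {e, r, r^2, r^3, r^4, r^5, r^6, r^7, r^8, r^9, r^10, r^11, r^12, r^13, r^14, r^15, r^16}, so |H| = 17.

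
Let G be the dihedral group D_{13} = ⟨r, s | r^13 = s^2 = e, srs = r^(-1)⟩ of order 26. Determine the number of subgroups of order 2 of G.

13

|G| = 26 and 2 | 26, so subgroups of order 2 are possible by Lagrange.
The subgroups of order 2 are: {e, r^10s}; {e, r^11s}; {e, r^12s}; {e, r^2s}; … (13 in all).
So G has 13 subgroups of order 2.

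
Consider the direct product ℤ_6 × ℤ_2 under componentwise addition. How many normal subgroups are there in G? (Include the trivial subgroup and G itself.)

10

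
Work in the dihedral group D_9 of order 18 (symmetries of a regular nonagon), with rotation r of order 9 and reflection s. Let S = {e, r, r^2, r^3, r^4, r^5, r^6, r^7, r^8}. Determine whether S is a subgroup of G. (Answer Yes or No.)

Yes

|S| = 9 divides |G| = 18, consistent with Lagrange.
S contains the identity, every element's inverse is in S, and S is closed under ·: it is a subgroup.
In fact S = ⟨r^4⟩.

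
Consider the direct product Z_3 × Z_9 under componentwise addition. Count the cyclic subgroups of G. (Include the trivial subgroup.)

8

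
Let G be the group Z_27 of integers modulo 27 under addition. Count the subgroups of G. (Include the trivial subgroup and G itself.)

4

Subgroups of the cyclic group Z_27 correspond bijectively to divisors of 27.
Divisors of 27: 1, 3, 9, 27.
So Z_27 has 4 subgroups.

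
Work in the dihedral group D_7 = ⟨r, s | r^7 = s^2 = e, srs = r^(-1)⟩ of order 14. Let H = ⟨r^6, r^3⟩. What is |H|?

7

|⟨r^6⟩| = 7 and |⟨r^3⟩| = 7, so |H| is a multiple of lcm(7, 7) = 7 and divides |G| = 14.
Closing under the operation: H = {e, r, r^2, r^3, r^4, r^5, r^6}, so |H| = 7.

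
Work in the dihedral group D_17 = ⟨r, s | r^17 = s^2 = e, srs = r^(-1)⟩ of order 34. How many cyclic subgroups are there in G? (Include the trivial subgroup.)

19

Group the elements of G by the cyclic subgroup they generate; each cyclic subgroup of order d accounts for φ(d) elements.
Cyclic subgroups by order — order 1: 1; order 2: 17; order 17: 1.
Total: 19.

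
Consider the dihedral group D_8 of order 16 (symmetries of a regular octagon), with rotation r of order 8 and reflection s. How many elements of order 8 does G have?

The elements of order 8 are: r, r^3, r^5, r^7.
That's 4.

4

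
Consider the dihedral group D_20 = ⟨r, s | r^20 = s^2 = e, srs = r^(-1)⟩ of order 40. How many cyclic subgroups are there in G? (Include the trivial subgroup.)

Group the elements of G by the cyclic subgroup they generate; each cyclic subgroup of order d accounts for φ(d) elements.
Cyclic subgroups by order — order 1: 1; order 2: 21; order 4: 1; order 5: 1; order 10: 1; order 20: 1.
Total: 26.

26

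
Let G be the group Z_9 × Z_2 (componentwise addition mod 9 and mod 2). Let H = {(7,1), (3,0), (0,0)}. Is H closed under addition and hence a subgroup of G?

No

(7,1) ∈ H but its inverse (2,1) ∉ H, so H is not a subgroup.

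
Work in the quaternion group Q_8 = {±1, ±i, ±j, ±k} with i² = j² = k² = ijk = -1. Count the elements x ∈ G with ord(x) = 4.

The elements of order 4 are: i, -i, j, -j, k, -k.
That's 6.

6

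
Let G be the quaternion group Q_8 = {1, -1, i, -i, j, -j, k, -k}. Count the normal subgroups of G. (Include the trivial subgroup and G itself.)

G has 6 subgroups. Checking conjugation-invariance by order — order 1: 1/1 normal; order 2: 1/1 normal; order 4: 3/3 normal; order 8: 1/1 normal.
Total normal subgroups: 6.

6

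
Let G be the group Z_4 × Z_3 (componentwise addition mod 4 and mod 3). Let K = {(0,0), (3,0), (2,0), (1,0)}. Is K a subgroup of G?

Yes

|K| = 4 divides |G| = 12, consistent with Lagrange.
K contains the identity, every element's inverse is in K, and K is closed under +: it is a subgroup.
In fact K = ⟨(1,0)⟩.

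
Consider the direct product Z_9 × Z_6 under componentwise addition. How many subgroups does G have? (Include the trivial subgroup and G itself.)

|G| = 54, so by Lagrange every subgroup order divides 54. Divisors: 1, 2, 3, 6, 9, 18, 27, 54.
Subgroups by order — order 1: 1; order 2: 1; order 3: 4; order 6: 4; order 9: 4; order 18: 4; order 27: 1; order 54: 1.
Total: 1 + 1 + 4 + 4 + 4 + 4 + 1 + 1 = 20.

20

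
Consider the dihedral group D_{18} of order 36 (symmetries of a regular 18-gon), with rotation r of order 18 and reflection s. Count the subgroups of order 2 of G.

|G| = 36 and 2 | 36, so subgroups of order 2 are possible by Lagrange.
The subgroups of order 2 are: {e, r^10s}; {e, r^11s}; {e, r^12s}; {e, r^13s}; … (19 in all).
So G has 19 subgroups of order 2.

19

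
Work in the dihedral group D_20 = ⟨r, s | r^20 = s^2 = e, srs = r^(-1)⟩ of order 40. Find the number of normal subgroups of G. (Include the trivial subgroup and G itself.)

9

G has 48 subgroups. Checking conjugation-invariance by order — order 1: 1/1 normal; order 2: 1/21 normal; order 4: 1/11 normal; order 5: 1/1 normal; order 8: 0/5 normal; order 10: 1/5 normal; order 20: 3/3 normal; order 40: 1/1 normal.
Total normal subgroups: 9.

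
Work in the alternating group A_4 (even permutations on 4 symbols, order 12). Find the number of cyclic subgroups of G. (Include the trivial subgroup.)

8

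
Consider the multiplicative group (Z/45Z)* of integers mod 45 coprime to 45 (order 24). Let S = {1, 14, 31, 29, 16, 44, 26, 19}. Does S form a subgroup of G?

No

Closure fails: 14 · 19 = 41 ∉ S. So S is not a subgroup.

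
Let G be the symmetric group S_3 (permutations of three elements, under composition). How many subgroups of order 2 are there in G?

3

|G| = 6 and 2 | 6, so subgroups of order 2 are possible by Lagrange.
The subgroups of order 2 are: {e, (1 2)}; {e, (1 3)}; {e, (2 3)}.
So G has 3 subgroups of order 2.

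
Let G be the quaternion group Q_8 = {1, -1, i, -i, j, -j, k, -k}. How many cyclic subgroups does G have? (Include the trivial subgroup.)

A cyclic subgroup of order d is generated by each of its φ(d) elements of order d, so the cyclic subgroups of order d number (#elements of order d)/φ(d).
Cyclic subgroups by order — order 1: 1; order 2: 1; order 4: 3.
Total: 5.

5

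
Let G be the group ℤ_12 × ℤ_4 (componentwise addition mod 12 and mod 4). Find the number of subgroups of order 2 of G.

|G| = 48 and 2 | 48, so subgroups of order 2 are possible by Lagrange.
The subgroups of order 2 are: {(0,0), (0,2)}; {(0,0), (6,0)}; {(0,0), (6,2)}.
So G has 3 subgroups of order 2.

3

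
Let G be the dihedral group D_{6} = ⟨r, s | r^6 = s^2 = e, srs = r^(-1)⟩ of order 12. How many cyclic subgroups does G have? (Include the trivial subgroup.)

10

Each element a generates a cyclic subgroup ⟨a⟩; distinct elements may generate the same one (a cyclic group of order d has φ(d) generators).
Cyclic subgroups by order — order 1: 1; order 2: 7; order 3: 1; order 6: 1.
Total: 10.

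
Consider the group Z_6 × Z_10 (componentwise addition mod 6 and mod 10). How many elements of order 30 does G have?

An element (a,b) has order lcm(ord(a), ord(b)); count pairs with lcm equal to 30.
Enumerating gives 24 such elements.

24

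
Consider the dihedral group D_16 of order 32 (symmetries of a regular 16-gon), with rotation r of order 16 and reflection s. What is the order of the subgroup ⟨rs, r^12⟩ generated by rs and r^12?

8

|⟨rs⟩| = 2 and |⟨r^12⟩| = 4, so |H| is a multiple of lcm(2, 4) = 4 and divides |G| = 32.
Closing under the operation: H = {e, r^4, r^8, r^12, rs, r^5s, r^9s, r^13s}, so |H| = 8.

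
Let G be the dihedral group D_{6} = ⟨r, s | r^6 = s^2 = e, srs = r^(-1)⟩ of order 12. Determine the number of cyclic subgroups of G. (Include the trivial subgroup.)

Each element a generates a cyclic subgroup ⟨a⟩; distinct elements may generate the same one (a cyclic group of order d has φ(d) generators).
Cyclic subgroups by order — order 1: 1; order 2: 7; order 3: 1; order 6: 1.
Total: 10.

10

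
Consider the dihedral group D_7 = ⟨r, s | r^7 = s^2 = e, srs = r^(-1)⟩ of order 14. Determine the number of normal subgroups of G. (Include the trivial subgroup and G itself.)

G has 10 subgroups. Checking conjugation-invariance by order — order 1: 1/1 normal; order 2: 0/7 normal; order 7: 1/1 normal; order 14: 1/1 normal.
Total normal subgroups: 3.

3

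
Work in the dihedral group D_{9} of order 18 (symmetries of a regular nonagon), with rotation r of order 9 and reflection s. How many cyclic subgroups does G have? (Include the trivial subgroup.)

12

Group the elements of G by the cyclic subgroup they generate; each cyclic subgroup of order d accounts for φ(d) elements.
Cyclic subgroups by order — order 1: 1; order 2: 9; order 3: 1; order 9: 1.
Total: 12.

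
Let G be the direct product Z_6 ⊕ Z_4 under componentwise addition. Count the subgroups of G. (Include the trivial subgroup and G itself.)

|G| = 24, so by Lagrange every subgroup order divides 24. Divisors: 1, 2, 3, 4, 6, 8, 12, 24.
Subgroups by order — order 1: 1; order 2: 3; order 3: 1; order 4: 3; order 6: 3; order 8: 1; order 12: 3; order 24: 1.
Total: 1 + 3 + 1 + 3 + 3 + 1 + 3 + 1 = 16.

16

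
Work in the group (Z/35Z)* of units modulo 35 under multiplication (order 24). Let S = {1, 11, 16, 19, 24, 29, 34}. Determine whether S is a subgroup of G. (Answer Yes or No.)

No

|S| = 7 does not divide |G| = 24, so by Lagrange S is not a subgroup.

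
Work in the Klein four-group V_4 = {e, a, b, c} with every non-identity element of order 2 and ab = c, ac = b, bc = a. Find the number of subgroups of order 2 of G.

|G| = 4 and 2 | 4, so subgroups of order 2 are possible by Lagrange.
The subgroups of order 2 are: {e, a}; {e, b}; {e, c}.
So G has 3 subgroups of order 2.

3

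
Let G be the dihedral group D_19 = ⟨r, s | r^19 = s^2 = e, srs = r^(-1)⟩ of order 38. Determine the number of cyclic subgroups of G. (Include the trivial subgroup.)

21

Each element a generates a cyclic subgroup ⟨a⟩; distinct elements may generate the same one (a cyclic group of order d has φ(d) generators).
Cyclic subgroups by order — order 1: 1; order 2: 19; order 19: 1.
Total: 21.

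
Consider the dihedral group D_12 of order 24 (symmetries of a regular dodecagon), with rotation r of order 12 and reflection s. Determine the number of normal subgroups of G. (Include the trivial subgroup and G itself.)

9

G has 34 subgroups. Checking conjugation-invariance by order — order 1: 1/1 normal; order 2: 1/13 normal; order 3: 1/1 normal; order 4: 1/7 normal; order 6: 1/5 normal; order 8: 0/3 normal; order 12: 3/3 normal; order 24: 1/1 normal.
Total normal subgroups: 9.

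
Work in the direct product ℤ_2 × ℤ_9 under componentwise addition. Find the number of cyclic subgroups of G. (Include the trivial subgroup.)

6

A cyclic subgroup of order d is generated by each of its φ(d) elements of order d, so the cyclic subgroups of order d number (#elements of order d)/φ(d).
Cyclic subgroups by order — order 1: 1; order 2: 1; order 3: 1; order 6: 1; order 9: 1; order 18: 1.
Total: 6.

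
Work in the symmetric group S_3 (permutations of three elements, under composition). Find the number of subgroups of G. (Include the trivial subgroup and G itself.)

6

|G| = 6, so by Lagrange every subgroup order divides 6. Divisors: 1, 2, 3, 6.
Subgroups by order — order 1: 1; order 2: 3; order 3: 1; order 6: 1.
Total: 1 + 3 + 1 + 1 = 6.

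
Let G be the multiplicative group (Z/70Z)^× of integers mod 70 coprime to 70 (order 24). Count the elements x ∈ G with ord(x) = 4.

The elements of order 4 are: 13, 27, 43, 57.
That's 4.

4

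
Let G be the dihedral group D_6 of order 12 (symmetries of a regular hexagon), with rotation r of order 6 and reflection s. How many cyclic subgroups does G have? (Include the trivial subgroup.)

A cyclic subgroup of order d is generated by each of its φ(d) elements of order d, so the cyclic subgroups of order d number (#elements of order d)/φ(d).
Cyclic subgroups by order — order 1: 1; order 2: 7; order 3: 1; order 6: 1.
Total: 10.

10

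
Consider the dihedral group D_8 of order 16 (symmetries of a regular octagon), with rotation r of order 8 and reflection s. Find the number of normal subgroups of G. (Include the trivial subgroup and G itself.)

G has 19 subgroups. Checking conjugation-invariance by order — order 1: 1/1 normal; order 2: 1/9 normal; order 4: 1/5 normal; order 8: 3/3 normal; order 16: 1/1 normal.
Total normal subgroups: 7.

7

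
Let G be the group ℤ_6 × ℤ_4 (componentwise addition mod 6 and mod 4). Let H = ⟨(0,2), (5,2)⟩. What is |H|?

12

|⟨(0,2)⟩| = 2 and |⟨(5,2)⟩| = 6, so |H| is a multiple of lcm(2, 6) = 6 and divides |G| = 24.
Closing under the operation: H = {(0,0), (0,2), (1,0), (1,2), (2,0), (2,2), (3,0), (3,2), (4,0), (4,2), (5,0), (5,2)}, so |H| = 12.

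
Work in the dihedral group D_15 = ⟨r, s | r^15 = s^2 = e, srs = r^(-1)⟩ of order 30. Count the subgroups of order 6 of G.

|G| = 30 and 6 | 30, so subgroups of order 6 are possible by Lagrange.
The subgroups of order 6 are: {e, r^5, r^10, s, r^5s, r^10s}; {e, r^5, r^10, rs, r^6s, r^11s}; {e, r^5, r^10, r^2s, r^7s, r^12s}; {e, r^5, r^10, r^3s, r^8s, r^13s}; … (5 in all).
So G has 5 subgroups of order 6.

5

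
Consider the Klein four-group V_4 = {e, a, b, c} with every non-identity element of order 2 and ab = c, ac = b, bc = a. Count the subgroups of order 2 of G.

|G| = 4 and 2 | 4, so subgroups of order 2 are possible by Lagrange.
The subgroups of order 2 are: {e, a}; {e, b}; {e, c}.
So G has 3 subgroups of order 2.

3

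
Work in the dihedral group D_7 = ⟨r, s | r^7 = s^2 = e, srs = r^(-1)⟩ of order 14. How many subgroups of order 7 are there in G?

|G| = 14 and 7 | 14, so subgroups of order 7 are possible by Lagrange.
The subgroups of order 7 are: {e, r, r^2, r^3, r^4, r^5, r^6}.
So G has 1 subgroup of order 7.

1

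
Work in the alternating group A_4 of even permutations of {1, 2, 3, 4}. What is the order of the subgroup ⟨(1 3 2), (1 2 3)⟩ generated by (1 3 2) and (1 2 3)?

|⟨(1 3 2)⟩| = 3 and |⟨(1 2 3)⟩| = 3, so |H| is a multiple of lcm(3, 3) = 3 and divides |G| = 12.
Closing under the operation: H = {e, (1 2 3), (1 3 2)}, so |H| = 3.

3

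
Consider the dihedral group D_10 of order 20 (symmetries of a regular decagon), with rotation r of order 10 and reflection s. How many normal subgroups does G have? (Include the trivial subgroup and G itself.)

G has 22 subgroups. Checking conjugation-invariance by order — order 1: 1/1 normal; order 2: 1/11 normal; order 4: 0/5 normal; order 5: 1/1 normal; order 10: 3/3 normal; order 20: 1/1 normal.
Total normal subgroups: 7.

7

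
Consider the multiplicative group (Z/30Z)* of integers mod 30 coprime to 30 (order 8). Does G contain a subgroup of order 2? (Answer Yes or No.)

2 | 8. A subgroup of order 2 is {1, 11}.

Yes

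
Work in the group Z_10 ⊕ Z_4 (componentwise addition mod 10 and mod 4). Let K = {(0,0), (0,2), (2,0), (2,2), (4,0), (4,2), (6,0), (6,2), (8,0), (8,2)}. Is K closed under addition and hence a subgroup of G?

Yes

|K| = 10 divides |G| = 40, consistent with Lagrange.
K contains the identity, every element's inverse is in K, and K is closed under +: it is a subgroup.
In fact K = ⟨(6,2)⟩.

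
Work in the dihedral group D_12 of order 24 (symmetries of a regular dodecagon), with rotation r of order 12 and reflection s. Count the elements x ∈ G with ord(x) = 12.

The elements of order 12 are: r, r^5, r^7, r^11.
That's 4.

4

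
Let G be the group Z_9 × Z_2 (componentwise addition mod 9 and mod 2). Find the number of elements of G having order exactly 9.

An element (a,b) has order lcm(ord(a), ord(b)); count pairs with lcm equal to 9.
Enumerating gives 6 such elements.

6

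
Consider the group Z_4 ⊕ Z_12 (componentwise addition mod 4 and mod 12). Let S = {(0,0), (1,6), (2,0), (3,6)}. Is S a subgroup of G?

|S| = 4 divides |G| = 48, consistent with Lagrange.
S contains the identity, every element's inverse is in S, and S is closed under +: it is a subgroup.
In fact S = ⟨(1,6)⟩.

Yes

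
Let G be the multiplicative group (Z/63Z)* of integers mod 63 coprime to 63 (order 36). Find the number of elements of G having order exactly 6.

Enumerating element orders in G gives 24 elements of order 6.

24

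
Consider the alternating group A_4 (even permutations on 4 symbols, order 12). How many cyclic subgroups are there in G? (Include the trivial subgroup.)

Group the elements of G by the cyclic subgroup they generate; each cyclic subgroup of order d accounts for φ(d) elements.
Cyclic subgroups by order — order 1: 1; order 2: 3; order 3: 4.
Total: 8.

8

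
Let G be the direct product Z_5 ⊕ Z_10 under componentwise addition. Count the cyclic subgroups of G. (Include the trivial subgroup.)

14

Each element a generates a cyclic subgroup ⟨a⟩; distinct elements may generate the same one (a cyclic group of order d has φ(d) generators).
Cyclic subgroups by order — order 1: 1; order 2: 1; order 5: 6; order 10: 6.
Total: 14.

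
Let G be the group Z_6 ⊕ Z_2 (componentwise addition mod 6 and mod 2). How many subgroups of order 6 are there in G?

3

|G| = 12 and 6 | 12, so subgroups of order 6 are possible by Lagrange.
The subgroups of order 6 are: {(0,0), (0,1), (2,0), (2,1), (4,0), (4,1)}; {(0,0), (1,0), (2,0), (3,0), (4,0), (5,0)}; {(0,0), (1,1), (2,0), (3,1), (4,0), (5,1)}.
So G has 3 subgroups of order 6.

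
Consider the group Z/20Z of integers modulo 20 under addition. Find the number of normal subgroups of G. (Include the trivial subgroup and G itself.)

G is abelian, so every subgroup is normal.
G has 6 subgroups in total, hence 6 normal subgroups.

6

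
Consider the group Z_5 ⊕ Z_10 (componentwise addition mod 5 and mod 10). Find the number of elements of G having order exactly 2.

1

An element (a,b) has order lcm(ord(a), ord(b)); count pairs with lcm equal to 2.
Enumerating gives 1 such elements.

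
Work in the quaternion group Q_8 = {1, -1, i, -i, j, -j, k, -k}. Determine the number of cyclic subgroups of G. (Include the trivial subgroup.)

Each element a generates a cyclic subgroup ⟨a⟩; distinct elements may generate the same one (a cyclic group of order d has φ(d) generators).
Cyclic subgroups by order — order 1: 1; order 2: 1; order 4: 3.
Total: 5.

5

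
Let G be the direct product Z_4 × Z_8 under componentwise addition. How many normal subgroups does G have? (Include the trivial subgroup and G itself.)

G is abelian, so every subgroup is normal.
G has 22 subgroups in total, hence 22 normal subgroups.

22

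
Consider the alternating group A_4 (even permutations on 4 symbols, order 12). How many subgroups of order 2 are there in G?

3

|G| = 12 and 2 | 12, so subgroups of order 2 are possible by Lagrange.
The subgroups of order 2 are: {e, (1 2)(3 4)}; {e, (1 3)(2 4)}; {e, (1 4)(2 3)}.
So G has 3 subgroups of order 2.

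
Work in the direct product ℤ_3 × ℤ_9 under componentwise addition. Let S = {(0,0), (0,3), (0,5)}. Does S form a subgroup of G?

(0,3) ∈ S but its inverse (0,6) ∉ S, so S is not a subgroup.

No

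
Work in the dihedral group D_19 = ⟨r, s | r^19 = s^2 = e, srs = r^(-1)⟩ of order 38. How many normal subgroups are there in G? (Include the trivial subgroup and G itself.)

3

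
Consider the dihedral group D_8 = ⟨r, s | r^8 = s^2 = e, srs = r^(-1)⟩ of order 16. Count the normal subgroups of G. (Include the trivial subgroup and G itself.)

G has 19 subgroups. Checking conjugation-invariance by order — order 1: 1/1 normal; order 2: 1/9 normal; order 4: 1/5 normal; order 8: 3/3 normal; order 16: 1/1 normal.
Total normal subgroups: 7.

7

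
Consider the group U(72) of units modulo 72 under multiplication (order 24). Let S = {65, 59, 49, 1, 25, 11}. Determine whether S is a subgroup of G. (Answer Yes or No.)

65 ∈ S but its inverse 41 ∉ S, so S is not a subgroup.

No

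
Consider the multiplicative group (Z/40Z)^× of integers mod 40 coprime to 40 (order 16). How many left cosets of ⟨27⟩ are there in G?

|⟨27⟩| = 4 and |G| = 16.
By Lagrange, [G : H] = |G|/|H| = 16/4 = 4.

4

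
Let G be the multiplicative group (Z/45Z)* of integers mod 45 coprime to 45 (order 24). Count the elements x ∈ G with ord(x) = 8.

0

No element of G has order 8 (even though 8 | 24).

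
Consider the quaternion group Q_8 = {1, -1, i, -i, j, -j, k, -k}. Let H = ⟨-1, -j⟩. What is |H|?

|⟨-1⟩| = 2 and |⟨-j⟩| = 4, so |H| is a multiple of lcm(2, 4) = 4 and divides |G| = 8.
Closing under the operation: H = {1, -1, j, -j}, so |H| = 4.

4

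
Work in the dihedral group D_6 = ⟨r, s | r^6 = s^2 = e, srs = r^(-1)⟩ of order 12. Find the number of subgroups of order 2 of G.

|G| = 12 and 2 | 12, so subgroups of order 2 are possible by Lagrange.
The subgroups of order 2 are: {e, r^2s}; {e, r^3}; {e, r^3s}; {e, r^4s}; … (7 in all).
So G has 7 subgroups of order 2.

7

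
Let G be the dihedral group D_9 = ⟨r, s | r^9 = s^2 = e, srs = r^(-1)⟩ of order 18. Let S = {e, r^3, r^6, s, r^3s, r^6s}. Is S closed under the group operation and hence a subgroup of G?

Yes

|S| = 6 divides |G| = 18, consistent with Lagrange.
S contains the identity, every element's inverse is in S, and S is closed under ·: it is a subgroup.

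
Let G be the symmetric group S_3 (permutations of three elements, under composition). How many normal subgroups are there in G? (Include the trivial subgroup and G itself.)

3

G has 6 subgroups. Checking conjugation-invariance by order — order 1: 1/1 normal; order 2: 0/3 normal; order 3: 1/1 normal; order 6: 1/1 normal.
Total normal subgroups: 3.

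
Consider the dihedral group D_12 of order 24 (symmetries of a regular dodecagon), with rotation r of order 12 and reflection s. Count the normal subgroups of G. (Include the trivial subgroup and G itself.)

G has 34 subgroups. Checking conjugation-invariance by order — order 1: 1/1 normal; order 2: 1/13 normal; order 3: 1/1 normal; order 4: 1/7 normal; order 6: 1/5 normal; order 8: 0/3 normal; order 12: 3/3 normal; order 24: 1/1 normal.
Total normal subgroups: 9.

9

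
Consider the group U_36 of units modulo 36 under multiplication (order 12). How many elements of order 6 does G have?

6

The elements of order 6 are: 5, 7, 11, 23, 29, 31.
That's 6.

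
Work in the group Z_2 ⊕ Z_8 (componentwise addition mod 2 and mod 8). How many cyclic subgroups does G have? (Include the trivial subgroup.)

8

Group the elements of G by the cyclic subgroup they generate; each cyclic subgroup of order d accounts for φ(d) elements.
Cyclic subgroups by order — order 1: 1; order 2: 3; order 4: 2; order 8: 2.
Total: 8.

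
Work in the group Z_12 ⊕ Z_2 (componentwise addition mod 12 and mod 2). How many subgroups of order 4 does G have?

3

|G| = 24 and 4 | 24, so subgroups of order 4 are possible by Lagrange.
The subgroups of order 4 are: {(0,0), (0,1), (6,0), (6,1)}; {(0,0), (3,0), (6,0), (9,0)}; {(0,0), (3,1), (6,0), (9,1)}.
So G has 3 subgroups of order 4.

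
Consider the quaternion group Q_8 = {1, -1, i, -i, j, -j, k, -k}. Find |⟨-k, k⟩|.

4

|⟨-k⟩| = 4 and |⟨k⟩| = 4, so |H| is a multiple of lcm(4, 4) = 4 and divides |G| = 8.
Closing under the operation: H = {1, -1, k, -k}, so |H| = 4.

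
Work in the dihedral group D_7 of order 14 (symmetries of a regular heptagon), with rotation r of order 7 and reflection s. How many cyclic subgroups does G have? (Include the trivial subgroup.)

Each element a generates a cyclic subgroup ⟨a⟩; distinct elements may generate the same one (a cyclic group of order d has φ(d) generators).
Cyclic subgroups by order — order 1: 1; order 2: 7; order 7: 1.
Total: 9.

9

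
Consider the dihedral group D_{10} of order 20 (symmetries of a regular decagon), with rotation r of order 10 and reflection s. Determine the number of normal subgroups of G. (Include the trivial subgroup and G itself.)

7

G has 22 subgroups. Checking conjugation-invariance by order — order 1: 1/1 normal; order 2: 1/11 normal; order 4: 0/5 normal; order 5: 1/1 normal; order 10: 3/3 normal; order 20: 1/1 normal.
Total normal subgroups: 7.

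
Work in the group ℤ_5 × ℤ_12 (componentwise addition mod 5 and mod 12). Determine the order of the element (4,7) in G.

60

The order of (4,7) in Z_5 × Z_12 is lcm(ord(4) in Z_5, ord(7) in Z_12).
ord(4) = 5 and ord(7) = 12, so |⟨(4,7)⟩| = lcm(5, 12) = 60.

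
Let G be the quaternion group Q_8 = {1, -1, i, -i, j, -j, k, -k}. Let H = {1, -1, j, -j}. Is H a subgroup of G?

|H| = 4 divides |G| = 8, consistent with Lagrange.
H contains the identity, every element's inverse is in H, and H is closed under ·: it is a subgroup.
In fact H = ⟨j⟩.

Yes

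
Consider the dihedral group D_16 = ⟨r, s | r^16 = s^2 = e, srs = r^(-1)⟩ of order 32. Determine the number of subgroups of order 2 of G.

17

|G| = 32 and 2 | 32, so subgroups of order 2 are possible by Lagrange.
The subgroups of order 2 are: {e, r^10s}; {e, r^11s}; {e, r^12s}; {e, r^13s}; … (17 in all).
So G has 17 subgroups of order 2.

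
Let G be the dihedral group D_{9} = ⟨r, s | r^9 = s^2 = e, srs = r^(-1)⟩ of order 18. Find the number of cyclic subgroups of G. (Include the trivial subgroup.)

Each element a generates a cyclic subgroup ⟨a⟩; distinct elements may generate the same one (a cyclic group of order d has φ(d) generators).
Cyclic subgroups by order — order 1: 1; order 2: 9; order 3: 1; order 9: 1.
Total: 12.

12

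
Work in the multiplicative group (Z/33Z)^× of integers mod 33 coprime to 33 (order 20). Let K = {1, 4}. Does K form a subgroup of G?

4 ∈ K but its inverse 25 ∉ K, so K is not a subgroup.

No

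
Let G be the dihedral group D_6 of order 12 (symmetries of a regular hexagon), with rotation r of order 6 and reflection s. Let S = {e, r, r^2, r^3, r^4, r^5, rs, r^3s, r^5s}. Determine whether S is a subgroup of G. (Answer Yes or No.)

|S| = 9 does not divide |G| = 12, so by Lagrange S is not a subgroup.

No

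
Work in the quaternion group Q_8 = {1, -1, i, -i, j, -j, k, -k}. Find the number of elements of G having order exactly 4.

The elements of order 4 are: i, -i, j, -j, k, -k.
That's 6.

6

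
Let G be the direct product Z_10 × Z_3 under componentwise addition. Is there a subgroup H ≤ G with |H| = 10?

Yes

10 | 30. A subgroup of order 10 is {(0,0), (1,0), (2,0), (3,0), (4,0), (5,0), (6,0), (7,0), (8,0), (9,0)}.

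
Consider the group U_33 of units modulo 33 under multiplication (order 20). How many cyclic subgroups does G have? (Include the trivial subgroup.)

8

Group the elements of G by the cyclic subgroup they generate; each cyclic subgroup of order d accounts for φ(d) elements.
Cyclic subgroups by order — order 1: 1; order 2: 3; order 5: 1; order 10: 3.
Total: 8.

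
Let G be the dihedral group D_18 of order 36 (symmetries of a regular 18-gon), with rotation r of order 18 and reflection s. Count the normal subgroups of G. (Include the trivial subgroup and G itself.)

9

G has 45 subgroups. Checking conjugation-invariance by order — order 1: 1/1 normal; order 2: 1/19 normal; order 3: 1/1 normal; order 4: 0/9 normal; order 6: 1/7 normal; order 9: 1/1 normal; order 12: 0/3 normal; order 18: 3/3 normal; order 36: 1/1 normal.
Total normal subgroups: 9.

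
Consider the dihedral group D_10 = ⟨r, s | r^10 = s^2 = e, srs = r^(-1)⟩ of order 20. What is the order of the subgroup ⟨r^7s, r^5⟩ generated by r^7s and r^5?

4

|⟨r^7s⟩| = 2 and |⟨r^5⟩| = 2, so |H| is a multiple of lcm(2, 2) = 2 and divides |G| = 20.
Closing under the operation: H = {e, r^5, r^2s, r^7s}, so |H| = 4.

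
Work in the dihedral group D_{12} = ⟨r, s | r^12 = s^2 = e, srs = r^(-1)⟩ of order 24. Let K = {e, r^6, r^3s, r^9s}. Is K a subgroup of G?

Yes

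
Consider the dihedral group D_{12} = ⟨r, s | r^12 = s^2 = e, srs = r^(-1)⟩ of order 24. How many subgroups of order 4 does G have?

7

|G| = 24 and 4 | 24, so subgroups of order 4 are possible by Lagrange.
The subgroups of order 4 are: {e, r^6, r^4s, r^10s}; {e, r^6, r^5s, r^11s}; {e, r^6, r^2s, r^8s}; {e, r^3, r^6, r^9}; … (7 in all).
So G has 7 subgroups of order 4.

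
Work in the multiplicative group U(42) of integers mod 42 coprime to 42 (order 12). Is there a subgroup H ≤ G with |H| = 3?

Yes

3 | 12. A subgroup of order 3 is {1, 25, 37}.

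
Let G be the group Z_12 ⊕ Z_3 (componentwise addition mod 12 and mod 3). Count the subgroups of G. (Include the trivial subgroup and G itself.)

18

|G| = 36, so by Lagrange every subgroup order divides 36. Divisors: 1, 2, 3, 4, 6, 9, 12, 18, 36.
Subgroups by order — order 1: 1; order 2: 1; order 3: 4; order 4: 1; order 6: 4; order 9: 1; order 12: 4; order 18: 1; order 36: 1.
Total: 1 + 1 + 4 + 1 + 4 + 1 + 4 + 1 + 1 = 18.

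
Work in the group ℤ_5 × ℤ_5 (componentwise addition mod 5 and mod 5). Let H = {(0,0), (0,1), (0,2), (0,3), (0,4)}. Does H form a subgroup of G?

Yes

|H| = 5 divides |G| = 25, consistent with Lagrange.
H contains the identity, every element's inverse is in H, and H is closed under +: it is a subgroup.
In fact H = ⟨(0,1)⟩.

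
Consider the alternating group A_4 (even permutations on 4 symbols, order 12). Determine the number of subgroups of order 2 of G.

|G| = 12 and 2 | 12, so subgroups of order 2 are possible by Lagrange.
The subgroups of order 2 are: {e, (1 2)(3 4)}; {e, (1 3)(2 4)}; {e, (1 4)(2 3)}.
So G has 3 subgroups of order 2.

3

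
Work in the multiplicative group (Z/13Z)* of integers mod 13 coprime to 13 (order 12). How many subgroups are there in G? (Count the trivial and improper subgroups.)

|G| = 12, so by Lagrange every subgroup order divides 12. Divisors: 1, 2, 3, 4, 6, 12.
Subgroups by order — order 1: 1; order 2: 1; order 3: 1; order 4: 1; order 6: 1; order 12: 1.
Total: 1 + 1 + 1 + 1 + 1 + 1 = 6.

6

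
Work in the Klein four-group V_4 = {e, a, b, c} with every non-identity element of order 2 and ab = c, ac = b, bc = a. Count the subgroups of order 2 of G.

|G| = 4 and 2 | 4, so subgroups of order 2 are possible by Lagrange.
The subgroups of order 2 are: {e, a}; {e, b}; {e, c}.
So G has 3 subgroups of order 2.

3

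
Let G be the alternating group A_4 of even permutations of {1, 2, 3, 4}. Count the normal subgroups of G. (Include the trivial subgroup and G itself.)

G has 10 subgroups. Checking conjugation-invariance by order — order 1: 1/1 normal; order 2: 0/3 normal; order 3: 0/4 normal; order 4: 1/1 normal; order 12: 1/1 normal.
Total normal subgroups: 3.

3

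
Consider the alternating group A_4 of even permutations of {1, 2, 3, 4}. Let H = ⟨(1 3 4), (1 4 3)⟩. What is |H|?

3

|⟨(1 3 4)⟩| = 3 and |⟨(1 4 3)⟩| = 3, so |H| is a multiple of lcm(3, 3) = 3 and divides |G| = 12.
Closing under the operation: H = {e, (1 3 4), (1 4 3)}, so |H| = 3.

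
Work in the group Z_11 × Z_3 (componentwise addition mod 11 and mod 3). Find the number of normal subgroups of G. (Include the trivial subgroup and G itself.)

G is abelian, so every subgroup is normal.
G has 4 subgroups in total, hence 4 normal subgroups.

4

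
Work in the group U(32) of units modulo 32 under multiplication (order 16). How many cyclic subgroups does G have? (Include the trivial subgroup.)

A cyclic subgroup of order d is generated by each of its φ(d) elements of order d, so the cyclic subgroups of order d number (#elements of order d)/φ(d).
Cyclic subgroups by order — order 1: 1; order 2: 3; order 4: 2; order 8: 2.
Total: 8.

8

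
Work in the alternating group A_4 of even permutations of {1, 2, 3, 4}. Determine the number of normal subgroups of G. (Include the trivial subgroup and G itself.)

G has 10 subgroups. Checking conjugation-invariance by order — order 1: 1/1 normal; order 2: 0/3 normal; order 3: 0/4 normal; order 4: 1/1 normal; order 12: 1/1 normal.
Total normal subgroups: 3.

3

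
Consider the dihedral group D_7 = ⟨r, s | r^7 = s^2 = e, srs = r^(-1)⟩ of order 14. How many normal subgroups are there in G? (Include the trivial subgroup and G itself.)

G has 10 subgroups. Checking conjugation-invariance by order — order 1: 1/1 normal; order 2: 0/7 normal; order 7: 1/1 normal; order 14: 1/1 normal.
Total normal subgroups: 3.

3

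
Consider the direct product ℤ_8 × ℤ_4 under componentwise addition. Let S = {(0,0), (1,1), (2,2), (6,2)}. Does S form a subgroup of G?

No

(1,1) ∈ S but its inverse (7,3) ∉ S, so S is not a subgroup.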